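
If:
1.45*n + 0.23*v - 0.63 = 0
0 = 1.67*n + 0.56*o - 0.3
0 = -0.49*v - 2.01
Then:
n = 1.09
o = -2.70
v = -4.10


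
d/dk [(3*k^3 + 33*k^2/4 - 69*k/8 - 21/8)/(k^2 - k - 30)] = 3*(8*k^4 - 16*k^3 - 719*k^2 - 1306*k + 683)/(8*(k^4 - 2*k^3 - 59*k^2 + 60*k + 900))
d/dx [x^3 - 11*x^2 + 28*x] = 3*x^2 - 22*x + 28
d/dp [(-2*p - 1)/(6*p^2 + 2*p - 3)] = 4*(3*p^2 + 3*p + 2)/(36*p^4 + 24*p^3 - 32*p^2 - 12*p + 9)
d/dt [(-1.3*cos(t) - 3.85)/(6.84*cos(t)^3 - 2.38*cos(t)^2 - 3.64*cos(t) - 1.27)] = (-17.784*cos(t)^3 - 75.908*cos(t)^2 + 18.326*cos(t) + 12.363)*sin(t)/(46.7856*cos(t)^6 - 32.5584*cos(t)^5 - 44.1308*cos(t)^4 - 0.0472000000000001*cos(t)^3 + 19.2948*cos(t)^2 + 9.2456*cos(t) + 1.6129)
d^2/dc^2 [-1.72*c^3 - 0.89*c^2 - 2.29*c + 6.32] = -10.32*c - 1.78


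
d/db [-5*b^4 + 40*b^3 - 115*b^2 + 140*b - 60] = -20*b^3 + 120*b^2 - 230*b + 140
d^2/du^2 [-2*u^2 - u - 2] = -4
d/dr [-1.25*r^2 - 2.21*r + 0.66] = -2.5*r - 2.21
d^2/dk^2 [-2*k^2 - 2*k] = -4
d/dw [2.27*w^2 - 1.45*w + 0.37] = 4.54*w - 1.45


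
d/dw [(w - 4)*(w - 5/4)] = 2*w - 21/4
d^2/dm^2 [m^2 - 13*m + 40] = 2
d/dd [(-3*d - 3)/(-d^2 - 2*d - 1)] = -3/(d^2 + 2*d + 1)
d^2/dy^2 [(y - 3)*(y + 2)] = 2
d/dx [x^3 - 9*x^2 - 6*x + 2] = 3*x^2 - 18*x - 6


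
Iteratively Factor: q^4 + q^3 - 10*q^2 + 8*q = (q - 1)*(q^3 + 2*q^2 - 8*q) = (q - 1)*(q + 4)*(q^2 - 2*q) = q*(q - 1)*(q + 4)*(q - 2)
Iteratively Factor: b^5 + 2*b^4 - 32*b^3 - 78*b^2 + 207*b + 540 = (b + 4)*(b^4 - 2*b^3 - 24*b^2 + 18*b + 135) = (b - 3)*(b + 4)*(b^3 + b^2 - 21*b - 45) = (b - 3)*(b + 3)*(b + 4)*(b^2 - 2*b - 15) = (b - 3)*(b + 3)^2*(b + 4)*(b - 5)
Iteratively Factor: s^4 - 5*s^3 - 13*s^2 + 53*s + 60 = (s - 4)*(s^3 - s^2 - 17*s - 15) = (s - 4)*(s + 3)*(s^2 - 4*s - 5) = (s - 5)*(s - 4)*(s + 3)*(s + 1)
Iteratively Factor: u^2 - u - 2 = (u + 1)*(u - 2)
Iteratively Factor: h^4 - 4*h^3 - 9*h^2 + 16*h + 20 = (h + 1)*(h^3 - 5*h^2 - 4*h + 20) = (h - 2)*(h + 1)*(h^2 - 3*h - 10) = (h - 5)*(h - 2)*(h + 1)*(h + 2)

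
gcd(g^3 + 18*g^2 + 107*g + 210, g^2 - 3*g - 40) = g + 5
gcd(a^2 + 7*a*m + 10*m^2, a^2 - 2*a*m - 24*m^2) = 1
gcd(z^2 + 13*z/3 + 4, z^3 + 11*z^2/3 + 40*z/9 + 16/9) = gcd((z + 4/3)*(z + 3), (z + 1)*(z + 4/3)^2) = z + 4/3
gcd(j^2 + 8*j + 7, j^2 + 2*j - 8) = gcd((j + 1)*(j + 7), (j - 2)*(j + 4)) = 1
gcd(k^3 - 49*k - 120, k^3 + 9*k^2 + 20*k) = k + 5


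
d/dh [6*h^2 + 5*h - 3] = 12*h + 5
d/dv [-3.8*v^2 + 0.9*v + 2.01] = 0.9 - 7.6*v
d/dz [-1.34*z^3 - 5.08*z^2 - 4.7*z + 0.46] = -4.02*z^2 - 10.16*z - 4.7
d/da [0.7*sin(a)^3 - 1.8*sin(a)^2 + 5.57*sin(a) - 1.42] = (2.1*sin(a)^2 - 3.6*sin(a) + 5.57)*cos(a)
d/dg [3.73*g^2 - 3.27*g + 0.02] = 7.46*g - 3.27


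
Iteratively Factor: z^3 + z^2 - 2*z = (z + 2)*(z^2 - z) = z*(z + 2)*(z - 1)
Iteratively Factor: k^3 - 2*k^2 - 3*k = (k - 3)*(k^2 + k) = k*(k - 3)*(k + 1)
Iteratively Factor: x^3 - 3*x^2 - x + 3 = (x - 3)*(x^2 - 1) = (x - 3)*(x + 1)*(x - 1)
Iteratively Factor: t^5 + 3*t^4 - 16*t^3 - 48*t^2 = (t - 4)*(t^4 + 7*t^3 + 12*t^2) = t*(t - 4)*(t^3 + 7*t^2 + 12*t) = t*(t - 4)*(t + 3)*(t^2 + 4*t) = t^2*(t - 4)*(t + 3)*(t + 4)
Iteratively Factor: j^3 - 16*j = (j - 4)*(j^2 + 4*j) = (j - 4)*(j + 4)*(j)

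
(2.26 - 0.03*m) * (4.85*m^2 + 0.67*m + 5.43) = -0.1455*m^3 + 10.9409*m^2 + 1.3513*m + 12.2718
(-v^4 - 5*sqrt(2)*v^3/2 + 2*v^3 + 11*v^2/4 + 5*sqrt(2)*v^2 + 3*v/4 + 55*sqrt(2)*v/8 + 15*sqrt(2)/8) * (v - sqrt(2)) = -v^5 - 3*sqrt(2)*v^4/2 + 2*v^4 + 3*sqrt(2)*v^3 + 31*v^3/4 - 37*v^2/4 + 33*sqrt(2)*v^2/8 - 55*v/4 + 9*sqrt(2)*v/8 - 15/4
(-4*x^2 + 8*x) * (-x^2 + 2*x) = 4*x^4 - 16*x^3 + 16*x^2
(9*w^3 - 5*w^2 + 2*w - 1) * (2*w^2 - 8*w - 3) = 18*w^5 - 82*w^4 + 17*w^3 - 3*w^2 + 2*w + 3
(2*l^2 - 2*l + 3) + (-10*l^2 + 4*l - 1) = -8*l^2 + 2*l + 2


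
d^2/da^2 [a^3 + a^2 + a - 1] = 6*a + 2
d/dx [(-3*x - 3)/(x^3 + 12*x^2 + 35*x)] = 3*(2*x^3 + 15*x^2 + 24*x + 35)/(x^2*(x^4 + 24*x^3 + 214*x^2 + 840*x + 1225))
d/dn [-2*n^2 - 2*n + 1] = -4*n - 2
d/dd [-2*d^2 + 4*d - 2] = 4 - 4*d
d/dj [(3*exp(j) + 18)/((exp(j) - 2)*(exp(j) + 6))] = -3*exp(j)/(exp(2*j) - 4*exp(j) + 4)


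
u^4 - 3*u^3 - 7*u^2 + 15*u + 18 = (u - 3)^2*(u + 1)*(u + 2)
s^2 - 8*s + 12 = (s - 6)*(s - 2)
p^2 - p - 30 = (p - 6)*(p + 5)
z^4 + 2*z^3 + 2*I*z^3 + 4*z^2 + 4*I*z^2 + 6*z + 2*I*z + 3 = (z + 1)^2*(z - I)*(z + 3*I)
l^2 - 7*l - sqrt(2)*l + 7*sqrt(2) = (l - 7)*(l - sqrt(2))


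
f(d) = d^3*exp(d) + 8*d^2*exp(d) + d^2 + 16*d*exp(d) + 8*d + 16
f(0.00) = 16.00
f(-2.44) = 1.92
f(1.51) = 237.88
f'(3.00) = 4794.36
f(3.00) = 3001.57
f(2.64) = 1675.18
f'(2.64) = 2753.50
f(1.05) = 102.02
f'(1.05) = 189.80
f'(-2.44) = 2.15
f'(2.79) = 3475.30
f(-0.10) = 13.83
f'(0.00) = 24.00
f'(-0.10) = 19.48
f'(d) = d^3*exp(d) + 11*d^2*exp(d) + 32*d*exp(d) + 2*d + 16*exp(d) + 8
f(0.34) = 27.83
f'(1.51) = 431.30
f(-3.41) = 0.31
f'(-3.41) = 1.02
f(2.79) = 2140.34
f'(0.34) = 48.29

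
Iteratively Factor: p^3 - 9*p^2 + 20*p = (p - 5)*(p^2 - 4*p) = p*(p - 5)*(p - 4)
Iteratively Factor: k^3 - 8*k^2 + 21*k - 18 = (k - 2)*(k^2 - 6*k + 9) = (k - 3)*(k - 2)*(k - 3)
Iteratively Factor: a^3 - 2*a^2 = (a - 2)*(a^2) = a*(a - 2)*(a)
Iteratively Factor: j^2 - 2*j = (j)*(j - 2)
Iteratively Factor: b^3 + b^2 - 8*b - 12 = (b + 2)*(b^2 - b - 6) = (b - 3)*(b + 2)*(b + 2)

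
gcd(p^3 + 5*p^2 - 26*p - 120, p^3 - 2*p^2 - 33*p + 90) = p^2 + p - 30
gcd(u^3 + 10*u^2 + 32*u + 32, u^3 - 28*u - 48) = u^2 + 6*u + 8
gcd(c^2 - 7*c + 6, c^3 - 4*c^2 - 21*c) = 1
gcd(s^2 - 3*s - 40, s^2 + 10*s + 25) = s + 5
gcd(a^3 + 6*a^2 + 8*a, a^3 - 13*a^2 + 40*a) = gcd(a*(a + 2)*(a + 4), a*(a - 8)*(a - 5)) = a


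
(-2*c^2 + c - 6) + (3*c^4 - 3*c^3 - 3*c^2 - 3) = 3*c^4 - 3*c^3 - 5*c^2 + c - 9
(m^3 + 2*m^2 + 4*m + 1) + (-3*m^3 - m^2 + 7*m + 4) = -2*m^3 + m^2 + 11*m + 5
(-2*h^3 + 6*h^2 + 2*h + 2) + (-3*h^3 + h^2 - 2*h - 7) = -5*h^3 + 7*h^2 - 5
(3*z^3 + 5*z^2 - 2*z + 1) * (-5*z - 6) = -15*z^4 - 43*z^3 - 20*z^2 + 7*z - 6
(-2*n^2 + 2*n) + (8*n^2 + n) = 6*n^2 + 3*n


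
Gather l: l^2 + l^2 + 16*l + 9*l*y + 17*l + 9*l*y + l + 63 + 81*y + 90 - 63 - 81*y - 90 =2*l^2 + l*(18*y + 34)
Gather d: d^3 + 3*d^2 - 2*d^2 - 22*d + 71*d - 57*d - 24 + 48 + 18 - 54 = d^3 + d^2 - 8*d - 12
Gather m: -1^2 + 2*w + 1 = 2*w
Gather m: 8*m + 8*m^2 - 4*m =8*m^2 + 4*m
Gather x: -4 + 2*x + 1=2*x - 3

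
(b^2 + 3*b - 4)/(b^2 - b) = (b + 4)/b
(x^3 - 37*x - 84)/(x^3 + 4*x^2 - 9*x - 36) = (x - 7)/(x - 3)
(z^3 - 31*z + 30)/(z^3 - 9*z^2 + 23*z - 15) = (z + 6)/(z - 3)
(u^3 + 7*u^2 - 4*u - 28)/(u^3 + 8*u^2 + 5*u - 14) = (u - 2)/(u - 1)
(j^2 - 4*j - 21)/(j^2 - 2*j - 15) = (j - 7)/(j - 5)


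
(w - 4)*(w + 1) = w^2 - 3*w - 4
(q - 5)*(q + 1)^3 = q^4 - 2*q^3 - 12*q^2 - 14*q - 5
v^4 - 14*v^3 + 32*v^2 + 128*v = v*(v - 8)^2*(v + 2)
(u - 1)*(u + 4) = u^2 + 3*u - 4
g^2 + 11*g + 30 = (g + 5)*(g + 6)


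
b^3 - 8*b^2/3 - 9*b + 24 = (b - 3)*(b - 8/3)*(b + 3)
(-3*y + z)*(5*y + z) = -15*y^2 + 2*y*z + z^2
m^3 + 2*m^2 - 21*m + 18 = (m - 3)*(m - 1)*(m + 6)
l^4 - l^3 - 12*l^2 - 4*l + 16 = (l - 4)*(l - 1)*(l + 2)^2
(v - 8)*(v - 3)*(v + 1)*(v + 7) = v^4 - 3*v^3 - 57*v^2 + 115*v + 168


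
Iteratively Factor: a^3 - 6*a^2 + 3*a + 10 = (a - 2)*(a^2 - 4*a - 5) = (a - 5)*(a - 2)*(a + 1)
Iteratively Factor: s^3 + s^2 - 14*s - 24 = (s + 2)*(s^2 - s - 12) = (s + 2)*(s + 3)*(s - 4)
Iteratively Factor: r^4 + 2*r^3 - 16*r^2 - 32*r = (r + 2)*(r^3 - 16*r) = (r - 4)*(r + 2)*(r^2 + 4*r) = r*(r - 4)*(r + 2)*(r + 4)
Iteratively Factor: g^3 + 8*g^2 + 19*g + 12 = (g + 4)*(g^2 + 4*g + 3) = (g + 1)*(g + 4)*(g + 3)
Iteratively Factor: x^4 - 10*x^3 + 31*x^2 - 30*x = (x - 3)*(x^3 - 7*x^2 + 10*x) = (x - 5)*(x - 3)*(x^2 - 2*x) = (x - 5)*(x - 3)*(x - 2)*(x)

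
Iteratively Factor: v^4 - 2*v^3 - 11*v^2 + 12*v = (v)*(v^3 - 2*v^2 - 11*v + 12) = v*(v - 4)*(v^2 + 2*v - 3) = v*(v - 4)*(v - 1)*(v + 3)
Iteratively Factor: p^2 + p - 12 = (p + 4)*(p - 3)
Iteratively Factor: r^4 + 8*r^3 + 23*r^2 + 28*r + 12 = (r + 3)*(r^3 + 5*r^2 + 8*r + 4) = (r + 1)*(r + 3)*(r^2 + 4*r + 4) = (r + 1)*(r + 2)*(r + 3)*(r + 2)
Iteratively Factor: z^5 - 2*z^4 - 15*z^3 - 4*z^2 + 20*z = (z)*(z^4 - 2*z^3 - 15*z^2 - 4*z + 20) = z*(z + 2)*(z^3 - 4*z^2 - 7*z + 10) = z*(z - 5)*(z + 2)*(z^2 + z - 2) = z*(z - 5)*(z - 1)*(z + 2)*(z + 2)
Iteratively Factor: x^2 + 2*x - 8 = (x + 4)*(x - 2)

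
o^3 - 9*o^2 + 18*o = o*(o - 6)*(o - 3)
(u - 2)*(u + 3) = u^2 + u - 6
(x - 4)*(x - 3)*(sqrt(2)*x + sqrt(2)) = sqrt(2)*x^3 - 6*sqrt(2)*x^2 + 5*sqrt(2)*x + 12*sqrt(2)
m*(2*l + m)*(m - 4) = 2*l*m^2 - 8*l*m + m^3 - 4*m^2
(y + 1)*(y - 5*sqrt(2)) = y^2 - 5*sqrt(2)*y + y - 5*sqrt(2)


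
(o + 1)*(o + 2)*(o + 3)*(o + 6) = o^4 + 12*o^3 + 47*o^2 + 72*o + 36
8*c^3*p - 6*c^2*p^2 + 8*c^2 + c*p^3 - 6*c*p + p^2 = (-4*c + p)*(-2*c + p)*(c*p + 1)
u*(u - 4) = u^2 - 4*u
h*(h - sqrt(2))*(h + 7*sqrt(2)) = h^3 + 6*sqrt(2)*h^2 - 14*h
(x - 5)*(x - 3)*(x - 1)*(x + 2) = x^4 - 7*x^3 + 5*x^2 + 31*x - 30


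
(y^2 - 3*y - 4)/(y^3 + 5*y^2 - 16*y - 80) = (y + 1)/(y^2 + 9*y + 20)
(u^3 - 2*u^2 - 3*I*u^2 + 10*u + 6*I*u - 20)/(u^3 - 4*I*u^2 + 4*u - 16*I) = (u^2 - u*(2 + 5*I) + 10*I)/(u^2 - 6*I*u - 8)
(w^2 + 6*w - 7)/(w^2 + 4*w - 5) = (w + 7)/(w + 5)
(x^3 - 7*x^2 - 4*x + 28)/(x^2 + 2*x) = x - 9 + 14/x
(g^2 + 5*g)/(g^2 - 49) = g*(g + 5)/(g^2 - 49)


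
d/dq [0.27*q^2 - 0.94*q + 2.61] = 0.54*q - 0.94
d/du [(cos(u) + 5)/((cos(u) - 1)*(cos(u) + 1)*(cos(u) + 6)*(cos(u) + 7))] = (3*cos(u)^4 + 46*cos(u)^3 + 236*cos(u)^2 + 410*cos(u) - 23)/((cos(u) + 6)^2*(cos(u) + 7)^2*sin(u)^3)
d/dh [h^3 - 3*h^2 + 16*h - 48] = 3*h^2 - 6*h + 16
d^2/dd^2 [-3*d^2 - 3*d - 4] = -6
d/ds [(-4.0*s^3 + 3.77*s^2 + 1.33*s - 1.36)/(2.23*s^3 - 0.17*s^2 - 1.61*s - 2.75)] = (-7.7271*s^4 + 6.9482*s^3 + 36.2548*s^2 - 21.1974*s - 5.8471)/(4.9729*s^6 - 0.7582*s^5 - 7.1517*s^4 - 11.7176*s^3 + 3.5271*s^2 + 8.855*s + 7.5625)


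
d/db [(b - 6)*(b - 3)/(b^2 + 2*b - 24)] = (11*b^2 - 84*b + 180)/(b^4 + 4*b^3 - 44*b^2 - 96*b + 576)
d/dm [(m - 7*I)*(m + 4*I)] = 2*m - 3*I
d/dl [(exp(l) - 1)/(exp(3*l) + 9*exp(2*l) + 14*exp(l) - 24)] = 2*(-exp(l) - 5)*exp(l)/(exp(4*l) + 20*exp(3*l) + 148*exp(2*l) + 480*exp(l) + 576)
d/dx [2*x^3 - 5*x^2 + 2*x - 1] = 6*x^2 - 10*x + 2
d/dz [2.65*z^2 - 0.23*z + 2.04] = 5.3*z - 0.23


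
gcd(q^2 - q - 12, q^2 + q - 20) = q - 4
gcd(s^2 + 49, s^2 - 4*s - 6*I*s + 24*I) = 1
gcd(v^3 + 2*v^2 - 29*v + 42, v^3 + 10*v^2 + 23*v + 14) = v + 7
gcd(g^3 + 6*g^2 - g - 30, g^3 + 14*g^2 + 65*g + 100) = g + 5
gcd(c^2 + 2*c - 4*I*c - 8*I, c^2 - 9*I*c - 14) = 1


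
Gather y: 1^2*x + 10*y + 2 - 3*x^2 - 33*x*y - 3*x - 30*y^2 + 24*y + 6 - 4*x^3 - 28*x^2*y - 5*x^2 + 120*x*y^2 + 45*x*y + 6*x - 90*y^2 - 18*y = -4*x^3 - 8*x^2 + 4*x + y^2*(120*x - 120) + y*(-28*x^2 + 12*x + 16) + 8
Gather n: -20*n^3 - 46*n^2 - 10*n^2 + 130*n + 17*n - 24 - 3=-20*n^3 - 56*n^2 + 147*n - 27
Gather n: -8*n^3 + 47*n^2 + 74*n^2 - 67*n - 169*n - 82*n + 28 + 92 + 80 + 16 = -8*n^3 + 121*n^2 - 318*n + 216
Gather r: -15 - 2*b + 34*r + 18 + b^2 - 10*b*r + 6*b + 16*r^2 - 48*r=b^2 + 4*b + 16*r^2 + r*(-10*b - 14) + 3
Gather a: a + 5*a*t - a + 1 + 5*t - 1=5*a*t + 5*t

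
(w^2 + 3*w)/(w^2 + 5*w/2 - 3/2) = 2*w/(2*w - 1)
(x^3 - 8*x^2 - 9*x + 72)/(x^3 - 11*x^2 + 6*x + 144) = (x - 3)/(x - 6)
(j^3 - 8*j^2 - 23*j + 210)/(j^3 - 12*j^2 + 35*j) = (j^2 - j - 30)/(j*(j - 5))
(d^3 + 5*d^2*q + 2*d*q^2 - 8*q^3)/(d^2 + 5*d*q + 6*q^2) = (d^2 + 3*d*q - 4*q^2)/(d + 3*q)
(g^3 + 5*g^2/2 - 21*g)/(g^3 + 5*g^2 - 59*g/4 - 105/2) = 2*g/(2*g + 5)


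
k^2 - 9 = (k - 3)*(k + 3)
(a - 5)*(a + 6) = a^2 + a - 30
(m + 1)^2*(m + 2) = m^3 + 4*m^2 + 5*m + 2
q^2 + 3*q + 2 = (q + 1)*(q + 2)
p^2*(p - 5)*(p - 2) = p^4 - 7*p^3 + 10*p^2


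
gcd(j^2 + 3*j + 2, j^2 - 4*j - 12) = j + 2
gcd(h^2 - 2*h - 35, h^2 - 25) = h + 5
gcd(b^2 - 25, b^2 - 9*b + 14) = 1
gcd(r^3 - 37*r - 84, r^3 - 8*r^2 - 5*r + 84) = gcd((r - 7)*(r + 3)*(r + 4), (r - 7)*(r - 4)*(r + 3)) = r^2 - 4*r - 21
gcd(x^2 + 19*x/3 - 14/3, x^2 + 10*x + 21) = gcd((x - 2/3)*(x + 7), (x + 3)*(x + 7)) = x + 7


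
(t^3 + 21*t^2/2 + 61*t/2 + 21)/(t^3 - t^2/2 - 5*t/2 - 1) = (2*t^2 + 19*t + 42)/(2*t^2 - 3*t - 2)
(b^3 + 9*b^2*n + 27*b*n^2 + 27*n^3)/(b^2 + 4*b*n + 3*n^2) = (b^2 + 6*b*n + 9*n^2)/(b + n)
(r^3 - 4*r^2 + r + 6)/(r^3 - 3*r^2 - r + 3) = (r - 2)/(r - 1)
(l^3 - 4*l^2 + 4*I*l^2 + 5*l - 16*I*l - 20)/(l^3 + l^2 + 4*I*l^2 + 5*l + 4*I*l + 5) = (l - 4)/(l + 1)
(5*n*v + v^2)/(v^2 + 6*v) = (5*n + v)/(v + 6)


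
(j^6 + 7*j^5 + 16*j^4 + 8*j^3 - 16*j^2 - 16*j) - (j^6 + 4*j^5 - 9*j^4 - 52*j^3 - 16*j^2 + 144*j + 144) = 3*j^5 + 25*j^4 + 60*j^3 - 160*j - 144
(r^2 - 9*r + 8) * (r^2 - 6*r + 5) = r^4 - 15*r^3 + 67*r^2 - 93*r + 40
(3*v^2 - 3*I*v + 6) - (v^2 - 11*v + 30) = 2*v^2 + 11*v - 3*I*v - 24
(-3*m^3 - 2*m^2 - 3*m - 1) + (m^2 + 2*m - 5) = -3*m^3 - m^2 - m - 6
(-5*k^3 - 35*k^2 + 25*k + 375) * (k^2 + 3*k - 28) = -5*k^5 - 50*k^4 + 60*k^3 + 1430*k^2 + 425*k - 10500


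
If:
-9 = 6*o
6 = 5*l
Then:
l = 6/5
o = -3/2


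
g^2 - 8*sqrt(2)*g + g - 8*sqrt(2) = (g + 1)*(g - 8*sqrt(2))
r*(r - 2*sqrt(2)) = r^2 - 2*sqrt(2)*r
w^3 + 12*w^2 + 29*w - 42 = (w - 1)*(w + 6)*(w + 7)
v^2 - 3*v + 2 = (v - 2)*(v - 1)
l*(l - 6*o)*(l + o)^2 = l^4 - 4*l^3*o - 11*l^2*o^2 - 6*l*o^3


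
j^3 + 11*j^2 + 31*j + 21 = (j + 1)*(j + 3)*(j + 7)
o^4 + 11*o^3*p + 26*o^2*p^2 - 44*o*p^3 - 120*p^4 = (o - 2*p)*(o + 2*p)*(o + 5*p)*(o + 6*p)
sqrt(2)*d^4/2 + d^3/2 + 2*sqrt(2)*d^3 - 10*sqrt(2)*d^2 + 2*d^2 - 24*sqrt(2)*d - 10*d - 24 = (d - 4)*(d + 6)*(d + sqrt(2)/2)*(sqrt(2)*d/2 + sqrt(2))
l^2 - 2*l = l*(l - 2)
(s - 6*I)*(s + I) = s^2 - 5*I*s + 6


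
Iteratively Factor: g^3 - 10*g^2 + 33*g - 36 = (g - 4)*(g^2 - 6*g + 9) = (g - 4)*(g - 3)*(g - 3)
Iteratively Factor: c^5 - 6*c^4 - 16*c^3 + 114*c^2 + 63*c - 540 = (c - 3)*(c^4 - 3*c^3 - 25*c^2 + 39*c + 180) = (c - 5)*(c - 3)*(c^3 + 2*c^2 - 15*c - 36) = (c - 5)*(c - 3)*(c + 3)*(c^2 - c - 12) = (c - 5)*(c - 3)*(c + 3)^2*(c - 4)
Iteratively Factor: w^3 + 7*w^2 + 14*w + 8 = (w + 1)*(w^2 + 6*w + 8) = (w + 1)*(w + 2)*(w + 4)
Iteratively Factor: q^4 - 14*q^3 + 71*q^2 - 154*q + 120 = (q - 2)*(q^3 - 12*q^2 + 47*q - 60) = (q - 3)*(q - 2)*(q^2 - 9*q + 20) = (q - 4)*(q - 3)*(q - 2)*(q - 5)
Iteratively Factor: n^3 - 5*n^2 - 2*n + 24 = (n - 3)*(n^2 - 2*n - 8) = (n - 4)*(n - 3)*(n + 2)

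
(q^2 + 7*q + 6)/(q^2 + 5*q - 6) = (q + 1)/(q - 1)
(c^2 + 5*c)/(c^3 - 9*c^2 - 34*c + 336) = c*(c + 5)/(c^3 - 9*c^2 - 34*c + 336)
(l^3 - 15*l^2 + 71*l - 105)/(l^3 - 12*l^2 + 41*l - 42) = (l - 5)/(l - 2)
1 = 1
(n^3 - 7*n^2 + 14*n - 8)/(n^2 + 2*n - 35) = (n^3 - 7*n^2 + 14*n - 8)/(n^2 + 2*n - 35)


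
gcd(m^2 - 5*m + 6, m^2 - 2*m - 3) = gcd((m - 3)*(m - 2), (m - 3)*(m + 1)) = m - 3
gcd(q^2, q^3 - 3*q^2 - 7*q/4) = q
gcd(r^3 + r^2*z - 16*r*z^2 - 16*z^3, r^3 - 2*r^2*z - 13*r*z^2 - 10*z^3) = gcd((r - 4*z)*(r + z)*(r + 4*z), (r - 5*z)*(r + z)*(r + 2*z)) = r + z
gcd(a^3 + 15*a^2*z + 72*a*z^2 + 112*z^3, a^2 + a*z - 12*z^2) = a + 4*z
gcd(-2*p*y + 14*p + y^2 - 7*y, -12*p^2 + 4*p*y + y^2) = -2*p + y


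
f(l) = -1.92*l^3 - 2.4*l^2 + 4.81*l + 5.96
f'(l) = -5.76*l^2 - 4.8*l + 4.81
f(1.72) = -2.64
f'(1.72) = -20.49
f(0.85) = 7.14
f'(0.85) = -3.43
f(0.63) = 7.56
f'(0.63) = -0.50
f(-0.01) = 5.91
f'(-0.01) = 4.86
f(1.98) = -8.83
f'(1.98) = -27.28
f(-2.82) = 16.37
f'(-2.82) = -27.46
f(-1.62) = 0.03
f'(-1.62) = -2.53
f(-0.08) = 5.56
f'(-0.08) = 5.16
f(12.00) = -3599.68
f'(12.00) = -882.23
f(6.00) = -466.30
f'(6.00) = -231.35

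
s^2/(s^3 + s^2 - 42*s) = s/(s^2 + s - 42)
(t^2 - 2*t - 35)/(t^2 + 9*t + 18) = (t^2 - 2*t - 35)/(t^2 + 9*t + 18)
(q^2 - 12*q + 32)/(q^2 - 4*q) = (q - 8)/q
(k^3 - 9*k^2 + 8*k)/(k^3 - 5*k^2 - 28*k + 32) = k/(k + 4)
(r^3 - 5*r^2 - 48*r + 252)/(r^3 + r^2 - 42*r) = (r - 6)/r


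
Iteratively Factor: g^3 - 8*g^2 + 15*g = (g)*(g^2 - 8*g + 15) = g*(g - 3)*(g - 5)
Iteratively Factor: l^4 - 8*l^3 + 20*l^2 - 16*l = (l - 4)*(l^3 - 4*l^2 + 4*l) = (l - 4)*(l - 2)*(l^2 - 2*l) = l*(l - 4)*(l - 2)*(l - 2)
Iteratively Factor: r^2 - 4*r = (r - 4)*(r)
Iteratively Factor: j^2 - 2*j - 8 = (j - 4)*(j + 2)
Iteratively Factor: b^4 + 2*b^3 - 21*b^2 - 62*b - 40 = (b + 4)*(b^3 - 2*b^2 - 13*b - 10) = (b + 1)*(b + 4)*(b^2 - 3*b - 10) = (b + 1)*(b + 2)*(b + 4)*(b - 5)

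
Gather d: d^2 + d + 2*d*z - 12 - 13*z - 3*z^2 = d^2 + d*(2*z + 1) - 3*z^2 - 13*z - 12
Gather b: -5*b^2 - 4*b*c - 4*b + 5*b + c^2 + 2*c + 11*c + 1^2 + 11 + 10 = -5*b^2 + b*(1 - 4*c) + c^2 + 13*c + 22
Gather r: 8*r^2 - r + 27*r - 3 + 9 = 8*r^2 + 26*r + 6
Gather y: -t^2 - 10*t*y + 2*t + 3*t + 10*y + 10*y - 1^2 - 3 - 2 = -t^2 + 5*t + y*(20 - 10*t) - 6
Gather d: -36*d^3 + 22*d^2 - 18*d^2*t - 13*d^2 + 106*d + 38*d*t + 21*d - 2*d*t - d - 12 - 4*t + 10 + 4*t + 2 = -36*d^3 + d^2*(9 - 18*t) + d*(36*t + 126)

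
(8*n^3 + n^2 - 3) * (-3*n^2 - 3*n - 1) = -24*n^5 - 27*n^4 - 11*n^3 + 8*n^2 + 9*n + 3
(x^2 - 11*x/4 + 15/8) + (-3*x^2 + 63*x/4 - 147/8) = -2*x^2 + 13*x - 33/2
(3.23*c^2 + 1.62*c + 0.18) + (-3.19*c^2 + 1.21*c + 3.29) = 0.04*c^2 + 2.83*c + 3.47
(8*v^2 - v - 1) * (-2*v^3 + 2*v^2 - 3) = -16*v^5 + 18*v^4 - 26*v^2 + 3*v + 3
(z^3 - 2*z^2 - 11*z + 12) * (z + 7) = z^4 + 5*z^3 - 25*z^2 - 65*z + 84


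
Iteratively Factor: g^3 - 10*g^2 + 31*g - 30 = (g - 2)*(g^2 - 8*g + 15) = (g - 3)*(g - 2)*(g - 5)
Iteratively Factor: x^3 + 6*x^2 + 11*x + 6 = (x + 2)*(x^2 + 4*x + 3) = (x + 1)*(x + 2)*(x + 3)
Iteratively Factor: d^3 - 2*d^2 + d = (d - 1)*(d^2 - d) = d*(d - 1)*(d - 1)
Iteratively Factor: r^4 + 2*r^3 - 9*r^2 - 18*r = (r)*(r^3 + 2*r^2 - 9*r - 18) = r*(r - 3)*(r^2 + 5*r + 6) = r*(r - 3)*(r + 3)*(r + 2)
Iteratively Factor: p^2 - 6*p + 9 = (p - 3)*(p - 3)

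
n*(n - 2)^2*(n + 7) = n^4 + 3*n^3 - 24*n^2 + 28*n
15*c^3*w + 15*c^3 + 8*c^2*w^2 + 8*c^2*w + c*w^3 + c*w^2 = (3*c + w)*(5*c + w)*(c*w + c)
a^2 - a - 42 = (a - 7)*(a + 6)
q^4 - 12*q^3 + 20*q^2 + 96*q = q*(q - 8)*(q - 6)*(q + 2)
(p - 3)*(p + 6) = p^2 + 3*p - 18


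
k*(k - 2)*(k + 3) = k^3 + k^2 - 6*k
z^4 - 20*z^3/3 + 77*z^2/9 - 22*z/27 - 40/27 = (z - 5)*(z - 4/3)*(z - 2/3)*(z + 1/3)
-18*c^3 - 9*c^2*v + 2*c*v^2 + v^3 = (-3*c + v)*(2*c + v)*(3*c + v)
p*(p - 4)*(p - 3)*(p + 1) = p^4 - 6*p^3 + 5*p^2 + 12*p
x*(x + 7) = x^2 + 7*x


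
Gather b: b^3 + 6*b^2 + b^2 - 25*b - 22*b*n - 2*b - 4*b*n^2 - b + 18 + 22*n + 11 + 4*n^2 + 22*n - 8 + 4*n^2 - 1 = b^3 + 7*b^2 + b*(-4*n^2 - 22*n - 28) + 8*n^2 + 44*n + 20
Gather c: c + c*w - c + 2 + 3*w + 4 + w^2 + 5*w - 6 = c*w + w^2 + 8*w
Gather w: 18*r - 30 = 18*r - 30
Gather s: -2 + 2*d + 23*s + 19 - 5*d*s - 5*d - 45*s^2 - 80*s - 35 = -3*d - 45*s^2 + s*(-5*d - 57) - 18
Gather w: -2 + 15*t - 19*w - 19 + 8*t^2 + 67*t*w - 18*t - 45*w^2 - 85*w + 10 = 8*t^2 - 3*t - 45*w^2 + w*(67*t - 104) - 11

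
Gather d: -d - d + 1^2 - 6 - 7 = -2*d - 12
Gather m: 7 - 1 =6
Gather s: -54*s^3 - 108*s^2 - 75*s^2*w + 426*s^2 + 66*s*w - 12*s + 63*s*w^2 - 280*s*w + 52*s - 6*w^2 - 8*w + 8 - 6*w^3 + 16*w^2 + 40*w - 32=-54*s^3 + s^2*(318 - 75*w) + s*(63*w^2 - 214*w + 40) - 6*w^3 + 10*w^2 + 32*w - 24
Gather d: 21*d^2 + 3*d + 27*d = 21*d^2 + 30*d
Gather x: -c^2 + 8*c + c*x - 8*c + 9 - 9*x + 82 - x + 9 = -c^2 + x*(c - 10) + 100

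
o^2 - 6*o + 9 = (o - 3)^2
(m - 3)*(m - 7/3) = m^2 - 16*m/3 + 7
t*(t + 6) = t^2 + 6*t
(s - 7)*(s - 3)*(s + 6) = s^3 - 4*s^2 - 39*s + 126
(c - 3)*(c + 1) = c^2 - 2*c - 3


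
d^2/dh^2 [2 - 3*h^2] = -6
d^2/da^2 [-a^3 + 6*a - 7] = -6*a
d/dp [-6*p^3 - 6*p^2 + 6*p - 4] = -18*p^2 - 12*p + 6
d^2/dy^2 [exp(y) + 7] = exp(y)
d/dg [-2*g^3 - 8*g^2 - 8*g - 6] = -6*g^2 - 16*g - 8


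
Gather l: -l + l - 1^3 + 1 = 0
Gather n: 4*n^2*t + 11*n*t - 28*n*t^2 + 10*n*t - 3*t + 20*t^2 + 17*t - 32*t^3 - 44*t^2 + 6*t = 4*n^2*t + n*(-28*t^2 + 21*t) - 32*t^3 - 24*t^2 + 20*t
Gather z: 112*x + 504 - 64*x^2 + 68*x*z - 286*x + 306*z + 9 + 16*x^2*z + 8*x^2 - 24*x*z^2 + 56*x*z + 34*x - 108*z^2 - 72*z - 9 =-56*x^2 - 140*x + z^2*(-24*x - 108) + z*(16*x^2 + 124*x + 234) + 504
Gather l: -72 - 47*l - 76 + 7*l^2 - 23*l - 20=7*l^2 - 70*l - 168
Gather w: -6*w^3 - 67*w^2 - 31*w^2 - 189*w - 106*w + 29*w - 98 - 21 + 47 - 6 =-6*w^3 - 98*w^2 - 266*w - 78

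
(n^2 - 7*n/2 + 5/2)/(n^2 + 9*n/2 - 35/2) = (n - 1)/(n + 7)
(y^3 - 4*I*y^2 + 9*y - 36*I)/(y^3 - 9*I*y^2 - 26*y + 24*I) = (y + 3*I)/(y - 2*I)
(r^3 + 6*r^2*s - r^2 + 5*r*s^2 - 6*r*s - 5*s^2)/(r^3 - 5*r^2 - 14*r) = (-r^3 - 6*r^2*s + r^2 - 5*r*s^2 + 6*r*s + 5*s^2)/(r*(-r^2 + 5*r + 14))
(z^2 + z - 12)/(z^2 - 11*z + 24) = (z + 4)/(z - 8)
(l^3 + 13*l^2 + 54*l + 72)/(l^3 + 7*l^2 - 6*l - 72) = (l + 3)/(l - 3)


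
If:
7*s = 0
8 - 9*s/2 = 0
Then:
No Solution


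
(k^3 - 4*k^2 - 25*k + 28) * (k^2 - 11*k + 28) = k^5 - 15*k^4 + 47*k^3 + 191*k^2 - 1008*k + 784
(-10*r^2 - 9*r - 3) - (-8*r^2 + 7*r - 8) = -2*r^2 - 16*r + 5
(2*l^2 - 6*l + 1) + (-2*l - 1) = 2*l^2 - 8*l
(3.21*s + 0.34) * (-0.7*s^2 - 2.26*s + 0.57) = -2.247*s^3 - 7.4926*s^2 + 1.0613*s + 0.1938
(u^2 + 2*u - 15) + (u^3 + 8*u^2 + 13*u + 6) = u^3 + 9*u^2 + 15*u - 9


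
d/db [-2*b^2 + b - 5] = 1 - 4*b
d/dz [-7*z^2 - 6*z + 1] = -14*z - 6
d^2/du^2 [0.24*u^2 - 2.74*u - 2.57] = 0.480000000000000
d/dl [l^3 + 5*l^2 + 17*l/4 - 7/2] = 3*l^2 + 10*l + 17/4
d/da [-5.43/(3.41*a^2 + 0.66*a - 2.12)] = (37.0326*a + 3.5838)/(3.41*a^2 + 0.66*a - 2.12)^2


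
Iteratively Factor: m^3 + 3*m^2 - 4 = (m + 2)*(m^2 + m - 2) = (m + 2)^2*(m - 1)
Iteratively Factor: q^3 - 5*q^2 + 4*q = (q - 4)*(q^2 - q) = q*(q - 4)*(q - 1)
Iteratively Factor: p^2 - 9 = (p + 3)*(p - 3)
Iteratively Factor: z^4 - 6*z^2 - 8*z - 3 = (z - 3)*(z^3 + 3*z^2 + 3*z + 1) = (z - 3)*(z + 1)*(z^2 + 2*z + 1) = (z - 3)*(z + 1)^2*(z + 1)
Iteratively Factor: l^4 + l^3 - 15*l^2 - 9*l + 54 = (l + 3)*(l^3 - 2*l^2 - 9*l + 18) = (l - 3)*(l + 3)*(l^2 + l - 6) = (l - 3)*(l - 2)*(l + 3)*(l + 3)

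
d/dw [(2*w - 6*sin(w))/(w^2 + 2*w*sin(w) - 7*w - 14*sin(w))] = 2*(-5*w^2*cos(w) - w^2 + 6*w*sin(w) + 35*w*cos(w) + 6*sin(w)^2 - 35*sin(w))/((w - 7)^2*(w + 2*sin(w))^2)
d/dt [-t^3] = -3*t^2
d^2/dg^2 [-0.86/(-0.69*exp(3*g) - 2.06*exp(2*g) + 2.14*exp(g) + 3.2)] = ((-5.3406*exp(2*g) - 7.0864*exp(g) + 1.8404)*(0.69*exp(3*g) + 2.06*exp(2*g) - 2.14*exp(g) - 3.2) + 0.86*(2.07*exp(2*g) + 4.12*exp(g) - 2.14)*(4.14*exp(2*g) + 8.24*exp(g) - 4.28)*exp(g))*exp(g)/(0.69*exp(3*g) + 2.06*exp(2*g) - 2.14*exp(g) - 3.2)^3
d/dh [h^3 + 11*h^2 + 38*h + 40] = 3*h^2 + 22*h + 38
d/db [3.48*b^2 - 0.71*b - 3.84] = 6.96*b - 0.71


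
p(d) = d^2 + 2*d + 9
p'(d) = 2*d + 2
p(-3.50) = 14.25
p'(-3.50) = -5.00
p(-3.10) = 12.41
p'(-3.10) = -4.20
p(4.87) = 42.46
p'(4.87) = 11.74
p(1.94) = 16.64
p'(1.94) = 5.88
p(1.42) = 13.86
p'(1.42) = 4.84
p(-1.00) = 8.00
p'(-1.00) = 0.00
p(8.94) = 106.80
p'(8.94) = 19.88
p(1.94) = 16.64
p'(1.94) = 5.88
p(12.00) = 177.00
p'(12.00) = 26.00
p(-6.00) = 33.00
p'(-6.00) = -10.00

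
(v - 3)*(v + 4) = v^2 + v - 12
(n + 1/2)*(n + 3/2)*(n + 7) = n^3 + 9*n^2 + 59*n/4 + 21/4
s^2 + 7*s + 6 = (s + 1)*(s + 6)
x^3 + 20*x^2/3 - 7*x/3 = x*(x - 1/3)*(x + 7)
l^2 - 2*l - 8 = (l - 4)*(l + 2)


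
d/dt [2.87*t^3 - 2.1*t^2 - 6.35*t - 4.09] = 8.61*t^2 - 4.2*t - 6.35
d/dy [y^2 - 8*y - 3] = 2*y - 8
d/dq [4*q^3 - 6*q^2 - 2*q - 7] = 12*q^2 - 12*q - 2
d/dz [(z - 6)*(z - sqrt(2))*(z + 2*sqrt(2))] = 3*z^2 - 12*z + 2*sqrt(2)*z - 6*sqrt(2) - 4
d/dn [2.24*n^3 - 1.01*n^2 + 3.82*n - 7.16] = 6.72*n^2 - 2.02*n + 3.82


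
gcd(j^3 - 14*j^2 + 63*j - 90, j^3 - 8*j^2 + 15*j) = j^2 - 8*j + 15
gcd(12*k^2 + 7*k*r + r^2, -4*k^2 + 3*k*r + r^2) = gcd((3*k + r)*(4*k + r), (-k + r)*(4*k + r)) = 4*k + r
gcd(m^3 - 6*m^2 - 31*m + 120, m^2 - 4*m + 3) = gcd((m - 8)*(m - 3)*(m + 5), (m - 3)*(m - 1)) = m - 3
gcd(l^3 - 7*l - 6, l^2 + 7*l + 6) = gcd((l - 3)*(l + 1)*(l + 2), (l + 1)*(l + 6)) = l + 1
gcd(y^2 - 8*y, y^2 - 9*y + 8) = y - 8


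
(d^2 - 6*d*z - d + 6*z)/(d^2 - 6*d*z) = (d - 1)/d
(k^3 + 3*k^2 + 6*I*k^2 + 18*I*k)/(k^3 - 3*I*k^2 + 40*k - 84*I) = k*(k + 3)/(k^2 - 9*I*k - 14)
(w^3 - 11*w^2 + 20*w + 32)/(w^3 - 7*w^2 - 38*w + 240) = (w^2 - 3*w - 4)/(w^2 + w - 30)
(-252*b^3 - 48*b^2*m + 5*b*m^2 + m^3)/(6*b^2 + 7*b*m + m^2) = (-42*b^2 - b*m + m^2)/(b + m)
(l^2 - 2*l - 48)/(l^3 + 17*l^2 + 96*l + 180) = (l - 8)/(l^2 + 11*l + 30)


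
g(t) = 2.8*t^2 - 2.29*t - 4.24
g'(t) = 5.6*t - 2.29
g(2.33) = 5.63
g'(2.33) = 10.76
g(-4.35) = 58.70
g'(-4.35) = -26.65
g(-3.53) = 38.73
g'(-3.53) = -22.06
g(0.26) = -4.65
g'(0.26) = -0.83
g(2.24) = 4.68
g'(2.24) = 10.25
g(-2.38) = 17.07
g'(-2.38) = -15.62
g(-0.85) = -0.27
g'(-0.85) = -7.05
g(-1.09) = 1.58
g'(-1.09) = -8.39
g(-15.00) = 660.11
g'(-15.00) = -86.29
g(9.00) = 201.95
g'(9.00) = 48.11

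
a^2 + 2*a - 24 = (a - 4)*(a + 6)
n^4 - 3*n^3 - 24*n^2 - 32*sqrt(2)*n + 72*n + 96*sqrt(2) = (n - 3)*(n - 4*sqrt(2))*(n + 2*sqrt(2))^2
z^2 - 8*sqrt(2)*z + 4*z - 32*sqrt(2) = (z + 4)*(z - 8*sqrt(2))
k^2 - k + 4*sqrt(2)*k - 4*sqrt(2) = (k - 1)*(k + 4*sqrt(2))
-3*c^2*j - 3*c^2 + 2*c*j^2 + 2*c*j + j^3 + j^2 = (-c + j)*(3*c + j)*(j + 1)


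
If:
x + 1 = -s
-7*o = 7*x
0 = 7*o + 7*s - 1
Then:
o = 4/7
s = -3/7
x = -4/7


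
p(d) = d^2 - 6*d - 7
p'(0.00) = -6.00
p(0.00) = -7.00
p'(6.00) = 6.00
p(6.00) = -7.00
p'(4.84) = 3.68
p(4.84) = -12.61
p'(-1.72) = -9.44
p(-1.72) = 6.28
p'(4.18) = 2.36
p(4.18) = -14.61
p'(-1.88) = -9.76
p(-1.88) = 7.81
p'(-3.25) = -12.50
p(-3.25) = 23.06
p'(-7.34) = -20.68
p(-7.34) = 90.92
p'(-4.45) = -14.90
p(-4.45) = 39.50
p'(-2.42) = -10.84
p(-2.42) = 13.38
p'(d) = 2*d - 6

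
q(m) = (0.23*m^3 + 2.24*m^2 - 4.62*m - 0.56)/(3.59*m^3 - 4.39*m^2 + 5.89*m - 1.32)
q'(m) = (-10.77*m^2 + 8.78*m - 5.89)*(0.23*m^3 + 2.24*m^2 - 4.62*m - 0.56)/(3.59*m^3 - 4.39*m^2 + 5.89*m - 1.32)^2 + (0.69*m^2 + 4.48*m - 4.62)/(3.59*m^3 - 4.39*m^2 + 5.89*m - 1.32)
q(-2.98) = -0.18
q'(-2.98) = -0.07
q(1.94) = 0.03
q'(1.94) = 0.29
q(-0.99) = -0.40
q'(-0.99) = -0.11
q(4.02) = 0.17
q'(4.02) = -0.00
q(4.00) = 0.17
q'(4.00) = -0.00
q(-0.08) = 0.10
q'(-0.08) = 3.09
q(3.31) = 0.17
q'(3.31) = 0.02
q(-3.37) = -0.15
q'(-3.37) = -0.06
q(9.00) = 0.13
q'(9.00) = -0.01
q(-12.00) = 0.00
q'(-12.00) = -0.01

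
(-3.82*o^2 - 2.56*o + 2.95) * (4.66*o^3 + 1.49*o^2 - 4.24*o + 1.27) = -17.8012*o^5 - 17.6214*o^4 + 26.1294*o^3 + 10.3985*o^2 - 15.7592*o + 3.7465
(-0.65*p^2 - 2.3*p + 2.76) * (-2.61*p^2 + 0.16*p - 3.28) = 1.6965*p^4 + 5.899*p^3 - 5.4396*p^2 + 7.9856*p - 9.0528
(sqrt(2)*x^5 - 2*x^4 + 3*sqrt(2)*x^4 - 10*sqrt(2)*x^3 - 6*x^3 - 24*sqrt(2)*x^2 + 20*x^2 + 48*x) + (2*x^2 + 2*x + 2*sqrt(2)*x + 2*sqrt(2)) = sqrt(2)*x^5 - 2*x^4 + 3*sqrt(2)*x^4 - 10*sqrt(2)*x^3 - 6*x^3 - 24*sqrt(2)*x^2 + 22*x^2 + 2*sqrt(2)*x + 50*x + 2*sqrt(2)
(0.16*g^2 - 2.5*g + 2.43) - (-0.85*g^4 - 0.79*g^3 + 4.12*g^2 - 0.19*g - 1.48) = 0.85*g^4 + 0.79*g^3 - 3.96*g^2 - 2.31*g + 3.91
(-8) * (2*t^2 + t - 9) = -16*t^2 - 8*t + 72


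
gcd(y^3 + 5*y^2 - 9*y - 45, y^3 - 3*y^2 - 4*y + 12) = y - 3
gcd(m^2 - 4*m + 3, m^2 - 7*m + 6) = m - 1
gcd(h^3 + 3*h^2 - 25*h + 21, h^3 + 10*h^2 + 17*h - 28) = h^2 + 6*h - 7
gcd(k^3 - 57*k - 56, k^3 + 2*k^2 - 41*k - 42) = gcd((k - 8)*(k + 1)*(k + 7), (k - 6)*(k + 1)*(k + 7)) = k^2 + 8*k + 7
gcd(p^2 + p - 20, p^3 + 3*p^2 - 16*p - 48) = p - 4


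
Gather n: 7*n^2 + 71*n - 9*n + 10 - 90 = 7*n^2 + 62*n - 80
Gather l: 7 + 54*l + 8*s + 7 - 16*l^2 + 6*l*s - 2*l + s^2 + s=-16*l^2 + l*(6*s + 52) + s^2 + 9*s + 14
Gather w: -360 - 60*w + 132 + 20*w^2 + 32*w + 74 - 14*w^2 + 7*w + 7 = 6*w^2 - 21*w - 147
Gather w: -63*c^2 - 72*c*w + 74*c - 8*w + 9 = -63*c^2 + 74*c + w*(-72*c - 8) + 9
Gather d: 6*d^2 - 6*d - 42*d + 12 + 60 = 6*d^2 - 48*d + 72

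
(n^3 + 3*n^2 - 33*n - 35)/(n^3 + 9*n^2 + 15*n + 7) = (n - 5)/(n + 1)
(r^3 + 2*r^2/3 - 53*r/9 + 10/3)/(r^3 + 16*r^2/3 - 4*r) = (r^2 + 4*r/3 - 5)/(r*(r + 6))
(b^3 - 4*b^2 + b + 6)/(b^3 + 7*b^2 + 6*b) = (b^2 - 5*b + 6)/(b*(b + 6))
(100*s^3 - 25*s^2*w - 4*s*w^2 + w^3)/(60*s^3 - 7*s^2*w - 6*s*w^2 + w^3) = (5*s + w)/(3*s + w)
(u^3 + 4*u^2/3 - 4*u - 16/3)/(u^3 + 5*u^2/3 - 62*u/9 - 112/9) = 3*(3*u^2 - 2*u - 8)/(9*u^2 - 3*u - 56)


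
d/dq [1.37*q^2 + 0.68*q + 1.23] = 2.74*q + 0.68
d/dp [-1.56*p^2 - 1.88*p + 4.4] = -3.12*p - 1.88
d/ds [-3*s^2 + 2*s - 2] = 2 - 6*s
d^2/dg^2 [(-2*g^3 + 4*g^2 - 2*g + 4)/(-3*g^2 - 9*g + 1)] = 4*(147*g^3 - 99*g^2 - 150*g - 161)/(27*g^6 + 243*g^5 + 702*g^4 + 567*g^3 - 234*g^2 + 27*g - 1)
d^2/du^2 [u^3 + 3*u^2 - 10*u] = 6*u + 6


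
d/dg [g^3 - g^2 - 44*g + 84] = 3*g^2 - 2*g - 44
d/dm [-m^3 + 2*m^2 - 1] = m*(4 - 3*m)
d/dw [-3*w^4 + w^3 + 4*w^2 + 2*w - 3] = -12*w^3 + 3*w^2 + 8*w + 2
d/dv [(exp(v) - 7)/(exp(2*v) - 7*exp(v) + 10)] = (-(exp(v) - 7)*(2*exp(v) - 7) + exp(2*v) - 7*exp(v) + 10)*exp(v)/(exp(2*v) - 7*exp(v) + 10)^2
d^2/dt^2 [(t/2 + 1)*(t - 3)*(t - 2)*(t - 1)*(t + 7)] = 10*t^3 + 18*t^2 - 87*t + 9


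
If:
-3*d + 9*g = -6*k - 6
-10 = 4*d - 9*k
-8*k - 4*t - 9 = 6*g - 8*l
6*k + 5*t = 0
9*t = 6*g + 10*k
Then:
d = -110/71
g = -104/71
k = 30/71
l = 111/568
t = -36/71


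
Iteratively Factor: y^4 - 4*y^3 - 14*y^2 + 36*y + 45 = (y - 5)*(y^3 + y^2 - 9*y - 9) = (y - 5)*(y + 1)*(y^2 - 9) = (y - 5)*(y - 3)*(y + 1)*(y + 3)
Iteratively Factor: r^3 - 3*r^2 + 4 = (r - 2)*(r^2 - r - 2) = (r - 2)*(r + 1)*(r - 2)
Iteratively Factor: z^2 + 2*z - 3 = (z + 3)*(z - 1)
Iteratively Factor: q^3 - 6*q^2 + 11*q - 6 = (q - 2)*(q^2 - 4*q + 3) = (q - 3)*(q - 2)*(q - 1)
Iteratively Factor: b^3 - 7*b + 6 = (b - 2)*(b^2 + 2*b - 3) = (b - 2)*(b + 3)*(b - 1)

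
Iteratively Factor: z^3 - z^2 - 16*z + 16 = (z + 4)*(z^2 - 5*z + 4) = (z - 4)*(z + 4)*(z - 1)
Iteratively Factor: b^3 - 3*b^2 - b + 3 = (b - 1)*(b^2 - 2*b - 3) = (b - 1)*(b + 1)*(b - 3)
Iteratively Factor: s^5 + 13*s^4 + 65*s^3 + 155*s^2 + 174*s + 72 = (s + 3)*(s^4 + 10*s^3 + 35*s^2 + 50*s + 24) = (s + 3)*(s + 4)*(s^3 + 6*s^2 + 11*s + 6) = (s + 3)^2*(s + 4)*(s^2 + 3*s + 2) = (s + 1)*(s + 3)^2*(s + 4)*(s + 2)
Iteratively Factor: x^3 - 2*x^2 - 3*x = (x + 1)*(x^2 - 3*x) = x*(x + 1)*(x - 3)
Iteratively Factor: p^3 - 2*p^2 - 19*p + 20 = (p - 1)*(p^2 - p - 20) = (p - 1)*(p + 4)*(p - 5)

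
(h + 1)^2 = h^2 + 2*h + 1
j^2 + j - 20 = (j - 4)*(j + 5)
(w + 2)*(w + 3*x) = w^2 + 3*w*x + 2*w + 6*x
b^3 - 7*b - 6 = (b - 3)*(b + 1)*(b + 2)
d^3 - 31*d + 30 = (d - 5)*(d - 1)*(d + 6)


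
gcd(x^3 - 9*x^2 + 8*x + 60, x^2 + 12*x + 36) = 1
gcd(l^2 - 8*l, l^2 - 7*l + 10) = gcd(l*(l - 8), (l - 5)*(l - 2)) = 1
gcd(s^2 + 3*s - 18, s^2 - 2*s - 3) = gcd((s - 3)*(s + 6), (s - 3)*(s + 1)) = s - 3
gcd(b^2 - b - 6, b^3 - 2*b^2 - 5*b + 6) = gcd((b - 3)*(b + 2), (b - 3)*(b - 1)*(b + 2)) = b^2 - b - 6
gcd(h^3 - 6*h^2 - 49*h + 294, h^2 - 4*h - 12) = h - 6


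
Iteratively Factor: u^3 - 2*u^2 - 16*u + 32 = (u + 4)*(u^2 - 6*u + 8) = (u - 2)*(u + 4)*(u - 4)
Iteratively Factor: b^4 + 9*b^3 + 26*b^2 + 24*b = (b)*(b^3 + 9*b^2 + 26*b + 24) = b*(b + 2)*(b^2 + 7*b + 12) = b*(b + 2)*(b + 3)*(b + 4)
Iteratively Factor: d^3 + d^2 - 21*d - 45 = (d + 3)*(d^2 - 2*d - 15) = (d - 5)*(d + 3)*(d + 3)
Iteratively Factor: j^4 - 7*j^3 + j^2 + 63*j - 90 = (j - 2)*(j^3 - 5*j^2 - 9*j + 45) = (j - 3)*(j - 2)*(j^2 - 2*j - 15) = (j - 5)*(j - 3)*(j - 2)*(j + 3)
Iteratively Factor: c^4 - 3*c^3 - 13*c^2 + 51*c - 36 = (c - 3)*(c^3 - 13*c + 12) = (c - 3)^2*(c^2 + 3*c - 4) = (c - 3)^2*(c + 4)*(c - 1)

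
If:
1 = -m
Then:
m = -1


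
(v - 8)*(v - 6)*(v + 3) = v^3 - 11*v^2 + 6*v + 144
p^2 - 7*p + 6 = (p - 6)*(p - 1)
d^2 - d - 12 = (d - 4)*(d + 3)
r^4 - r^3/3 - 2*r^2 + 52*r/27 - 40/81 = (r - 2/3)^3*(r + 5/3)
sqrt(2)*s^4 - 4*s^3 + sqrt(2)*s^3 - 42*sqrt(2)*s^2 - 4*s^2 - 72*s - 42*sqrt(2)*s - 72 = (s - 6*sqrt(2))*(s + sqrt(2))*(s + 3*sqrt(2))*(sqrt(2)*s + sqrt(2))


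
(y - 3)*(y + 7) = y^2 + 4*y - 21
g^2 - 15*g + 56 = (g - 8)*(g - 7)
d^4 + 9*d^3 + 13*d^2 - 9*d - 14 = (d - 1)*(d + 1)*(d + 2)*(d + 7)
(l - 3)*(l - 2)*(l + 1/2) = l^3 - 9*l^2/2 + 7*l/2 + 3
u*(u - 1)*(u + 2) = u^3 + u^2 - 2*u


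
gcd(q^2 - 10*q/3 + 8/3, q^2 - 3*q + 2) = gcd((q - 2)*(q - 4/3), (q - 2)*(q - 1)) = q - 2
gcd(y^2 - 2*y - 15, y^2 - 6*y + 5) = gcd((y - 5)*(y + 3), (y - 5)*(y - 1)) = y - 5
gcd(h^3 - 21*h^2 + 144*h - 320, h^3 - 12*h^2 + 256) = h^2 - 16*h + 64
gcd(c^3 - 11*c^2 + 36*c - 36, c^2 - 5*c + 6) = c^2 - 5*c + 6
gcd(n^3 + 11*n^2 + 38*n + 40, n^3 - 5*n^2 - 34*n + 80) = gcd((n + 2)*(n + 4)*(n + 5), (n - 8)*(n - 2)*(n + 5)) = n + 5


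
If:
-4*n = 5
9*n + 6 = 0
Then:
No Solution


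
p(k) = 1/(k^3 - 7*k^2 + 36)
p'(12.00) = 0.00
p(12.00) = 0.00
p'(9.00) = 0.00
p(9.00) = 0.01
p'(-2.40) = -0.15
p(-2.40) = -0.06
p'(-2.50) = -0.10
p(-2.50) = -0.04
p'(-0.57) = -0.01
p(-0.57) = 0.03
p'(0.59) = 0.01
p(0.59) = 0.03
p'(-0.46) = -0.01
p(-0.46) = 0.03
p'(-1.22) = -0.04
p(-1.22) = 0.04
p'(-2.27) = -0.34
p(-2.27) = -0.08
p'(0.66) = 0.01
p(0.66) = 0.03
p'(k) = (-3*k^2 + 14*k)/(k^3 - 7*k^2 + 36)^2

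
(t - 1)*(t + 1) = t^2 - 1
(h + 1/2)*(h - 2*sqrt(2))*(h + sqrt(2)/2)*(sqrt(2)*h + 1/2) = sqrt(2)*h^4 - 5*h^3/2 + sqrt(2)*h^3/2 - 11*sqrt(2)*h^2/4 - 5*h^2/4 - 11*sqrt(2)*h/8 - h - 1/2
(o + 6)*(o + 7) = o^2 + 13*o + 42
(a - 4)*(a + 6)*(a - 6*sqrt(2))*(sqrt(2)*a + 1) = sqrt(2)*a^4 - 11*a^3 + 2*sqrt(2)*a^3 - 30*sqrt(2)*a^2 - 22*a^2 - 12*sqrt(2)*a + 264*a + 144*sqrt(2)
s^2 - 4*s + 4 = (s - 2)^2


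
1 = 1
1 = 1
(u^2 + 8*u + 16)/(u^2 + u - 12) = (u + 4)/(u - 3)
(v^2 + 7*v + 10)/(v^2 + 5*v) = (v + 2)/v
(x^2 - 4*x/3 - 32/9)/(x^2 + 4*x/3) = (x - 8/3)/x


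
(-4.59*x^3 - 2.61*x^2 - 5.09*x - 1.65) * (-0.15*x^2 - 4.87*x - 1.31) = 0.6885*x^5 + 22.7448*x^4 + 19.4871*x^3 + 28.4549*x^2 + 14.7034*x + 2.1615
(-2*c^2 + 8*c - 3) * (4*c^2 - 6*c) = -8*c^4 + 44*c^3 - 60*c^2 + 18*c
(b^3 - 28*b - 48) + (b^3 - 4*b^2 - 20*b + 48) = 2*b^3 - 4*b^2 - 48*b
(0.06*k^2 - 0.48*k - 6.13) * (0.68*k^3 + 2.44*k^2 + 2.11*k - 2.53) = 0.0408*k^5 - 0.18*k^4 - 5.213*k^3 - 16.1218*k^2 - 11.7199*k + 15.5089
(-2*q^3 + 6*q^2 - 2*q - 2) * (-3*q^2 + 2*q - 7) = 6*q^5 - 22*q^4 + 32*q^3 - 40*q^2 + 10*q + 14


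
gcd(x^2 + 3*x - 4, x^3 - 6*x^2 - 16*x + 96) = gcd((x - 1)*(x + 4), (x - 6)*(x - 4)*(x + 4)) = x + 4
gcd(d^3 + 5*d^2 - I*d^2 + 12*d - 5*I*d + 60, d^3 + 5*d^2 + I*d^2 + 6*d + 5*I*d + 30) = d^2 + d*(5 + 3*I) + 15*I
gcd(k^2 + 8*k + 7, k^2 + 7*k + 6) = k + 1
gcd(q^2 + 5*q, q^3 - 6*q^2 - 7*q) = q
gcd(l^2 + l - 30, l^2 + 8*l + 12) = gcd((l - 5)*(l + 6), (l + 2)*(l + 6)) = l + 6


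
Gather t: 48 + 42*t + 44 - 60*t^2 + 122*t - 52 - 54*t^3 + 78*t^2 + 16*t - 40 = -54*t^3 + 18*t^2 + 180*t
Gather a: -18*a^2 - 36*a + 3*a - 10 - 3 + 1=-18*a^2 - 33*a - 12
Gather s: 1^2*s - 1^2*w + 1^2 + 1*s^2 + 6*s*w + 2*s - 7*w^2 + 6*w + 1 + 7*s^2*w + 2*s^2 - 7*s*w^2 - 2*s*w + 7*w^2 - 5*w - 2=s^2*(7*w + 3) + s*(-7*w^2 + 4*w + 3)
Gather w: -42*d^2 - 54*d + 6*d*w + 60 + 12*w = -42*d^2 - 54*d + w*(6*d + 12) + 60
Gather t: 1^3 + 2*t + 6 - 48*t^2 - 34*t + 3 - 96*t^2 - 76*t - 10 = -144*t^2 - 108*t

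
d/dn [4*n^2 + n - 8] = 8*n + 1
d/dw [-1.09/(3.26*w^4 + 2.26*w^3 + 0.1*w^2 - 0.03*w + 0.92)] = (14.2136*w^3 + 7.3902*w^2 + 0.218*w - 0.0327)/(3.26*w^4 + 2.26*w^3 + 0.1*w^2 - 0.03*w + 0.92)^2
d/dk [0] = 0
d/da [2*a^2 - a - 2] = 4*a - 1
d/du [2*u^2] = 4*u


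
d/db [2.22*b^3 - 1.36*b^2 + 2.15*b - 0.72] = 6.66*b^2 - 2.72*b + 2.15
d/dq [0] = 0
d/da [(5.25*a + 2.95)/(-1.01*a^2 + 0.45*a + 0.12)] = (5.3025*a^2 + 5.959*a - 0.6975)/(1.0201*a^4 - 0.909*a^3 - 0.0399*a^2 + 0.108*a + 0.0144)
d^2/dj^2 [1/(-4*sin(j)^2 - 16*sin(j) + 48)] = (sin(j)^4 + 3*sin(j)^3 + 29*sin(j)^2/2 + 6*sin(j) - 14)/(sin(j)^2 + 4*sin(j) - 12)^3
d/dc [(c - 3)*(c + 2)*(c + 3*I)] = 3*c^2 + c*(-2 + 6*I) - 6 - 3*I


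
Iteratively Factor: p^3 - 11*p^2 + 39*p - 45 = (p - 3)*(p^2 - 8*p + 15) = (p - 3)^2*(p - 5)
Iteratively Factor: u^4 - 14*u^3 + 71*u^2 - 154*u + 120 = (u - 4)*(u^3 - 10*u^2 + 31*u - 30) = (u - 4)*(u - 3)*(u^2 - 7*u + 10) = (u - 5)*(u - 4)*(u - 3)*(u - 2)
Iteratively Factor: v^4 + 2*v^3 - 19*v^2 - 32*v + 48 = (v - 4)*(v^3 + 6*v^2 + 5*v - 12) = (v - 4)*(v - 1)*(v^2 + 7*v + 12) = (v - 4)*(v - 1)*(v + 4)*(v + 3)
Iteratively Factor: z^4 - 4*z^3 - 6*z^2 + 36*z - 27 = (z + 3)*(z^3 - 7*z^2 + 15*z - 9) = (z - 3)*(z + 3)*(z^2 - 4*z + 3) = (z - 3)*(z - 1)*(z + 3)*(z - 3)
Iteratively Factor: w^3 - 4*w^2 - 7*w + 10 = (w - 1)*(w^2 - 3*w - 10) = (w - 1)*(w + 2)*(w - 5)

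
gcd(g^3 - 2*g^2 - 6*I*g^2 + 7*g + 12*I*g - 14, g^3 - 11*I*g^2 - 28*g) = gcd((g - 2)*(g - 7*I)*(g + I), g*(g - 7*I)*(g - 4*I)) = g - 7*I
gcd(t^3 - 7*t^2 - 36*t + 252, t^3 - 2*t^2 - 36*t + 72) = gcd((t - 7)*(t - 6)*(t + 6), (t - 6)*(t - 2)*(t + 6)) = t^2 - 36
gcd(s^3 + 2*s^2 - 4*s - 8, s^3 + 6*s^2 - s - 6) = 1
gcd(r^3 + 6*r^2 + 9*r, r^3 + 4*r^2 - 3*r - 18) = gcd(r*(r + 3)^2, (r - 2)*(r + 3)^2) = r^2 + 6*r + 9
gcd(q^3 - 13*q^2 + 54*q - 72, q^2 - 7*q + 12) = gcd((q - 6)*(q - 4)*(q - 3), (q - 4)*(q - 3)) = q^2 - 7*q + 12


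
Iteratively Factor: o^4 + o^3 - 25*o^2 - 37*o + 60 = (o + 3)*(o^3 - 2*o^2 - 19*o + 20) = (o + 3)*(o + 4)*(o^2 - 6*o + 5) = (o - 1)*(o + 3)*(o + 4)*(o - 5)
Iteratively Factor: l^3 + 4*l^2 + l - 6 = (l + 2)*(l^2 + 2*l - 3) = (l + 2)*(l + 3)*(l - 1)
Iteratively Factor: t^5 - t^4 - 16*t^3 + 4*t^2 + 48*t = (t - 4)*(t^4 + 3*t^3 - 4*t^2 - 12*t) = (t - 4)*(t - 2)*(t^3 + 5*t^2 + 6*t) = (t - 4)*(t - 2)*(t + 3)*(t^2 + 2*t) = t*(t - 4)*(t - 2)*(t + 3)*(t + 2)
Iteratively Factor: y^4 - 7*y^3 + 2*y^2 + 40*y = (y)*(y^3 - 7*y^2 + 2*y + 40) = y*(y - 4)*(y^2 - 3*y - 10) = y*(y - 4)*(y + 2)*(y - 5)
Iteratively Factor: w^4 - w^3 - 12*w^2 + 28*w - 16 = (w - 2)*(w^3 + w^2 - 10*w + 8) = (w - 2)*(w + 4)*(w^2 - 3*w + 2) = (w - 2)*(w - 1)*(w + 4)*(w - 2)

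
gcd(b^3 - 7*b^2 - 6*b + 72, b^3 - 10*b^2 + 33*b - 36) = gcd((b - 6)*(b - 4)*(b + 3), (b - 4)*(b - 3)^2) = b - 4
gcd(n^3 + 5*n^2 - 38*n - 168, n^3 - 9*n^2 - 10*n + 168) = n^2 - 2*n - 24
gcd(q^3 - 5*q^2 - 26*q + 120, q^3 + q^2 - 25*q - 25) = q + 5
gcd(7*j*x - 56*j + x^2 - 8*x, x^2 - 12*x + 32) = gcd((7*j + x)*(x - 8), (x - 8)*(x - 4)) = x - 8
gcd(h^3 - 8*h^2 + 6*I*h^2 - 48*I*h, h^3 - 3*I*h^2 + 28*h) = h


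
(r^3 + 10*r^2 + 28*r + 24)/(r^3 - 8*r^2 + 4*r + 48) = (r^2 + 8*r + 12)/(r^2 - 10*r + 24)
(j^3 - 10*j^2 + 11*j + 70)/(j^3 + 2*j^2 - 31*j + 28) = (j^3 - 10*j^2 + 11*j + 70)/(j^3 + 2*j^2 - 31*j + 28)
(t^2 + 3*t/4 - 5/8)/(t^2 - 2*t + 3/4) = (4*t + 5)/(2*(2*t - 3))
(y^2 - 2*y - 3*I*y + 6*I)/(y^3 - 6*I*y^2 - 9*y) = (y - 2)/(y*(y - 3*I))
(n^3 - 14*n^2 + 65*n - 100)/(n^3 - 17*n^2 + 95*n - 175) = (n - 4)/(n - 7)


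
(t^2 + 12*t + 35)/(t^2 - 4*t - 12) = (t^2 + 12*t + 35)/(t^2 - 4*t - 12)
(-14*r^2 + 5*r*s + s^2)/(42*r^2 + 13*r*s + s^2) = (-2*r + s)/(6*r + s)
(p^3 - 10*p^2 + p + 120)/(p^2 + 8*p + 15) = (p^2 - 13*p + 40)/(p + 5)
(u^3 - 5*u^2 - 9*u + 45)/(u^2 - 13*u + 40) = (u^2 - 9)/(u - 8)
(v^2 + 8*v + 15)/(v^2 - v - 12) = (v + 5)/(v - 4)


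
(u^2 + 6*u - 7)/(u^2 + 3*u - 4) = (u + 7)/(u + 4)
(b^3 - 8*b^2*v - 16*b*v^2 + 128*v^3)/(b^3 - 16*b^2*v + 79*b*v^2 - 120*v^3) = (b^2 - 16*v^2)/(b^2 - 8*b*v + 15*v^2)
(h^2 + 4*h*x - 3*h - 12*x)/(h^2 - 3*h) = (h + 4*x)/h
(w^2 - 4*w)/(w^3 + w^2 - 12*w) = (w - 4)/(w^2 + w - 12)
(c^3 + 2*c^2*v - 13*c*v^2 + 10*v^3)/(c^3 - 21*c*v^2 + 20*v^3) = (-c + 2*v)/(-c + 4*v)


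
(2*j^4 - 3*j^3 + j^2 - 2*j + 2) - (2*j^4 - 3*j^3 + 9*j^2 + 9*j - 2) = -8*j^2 - 11*j + 4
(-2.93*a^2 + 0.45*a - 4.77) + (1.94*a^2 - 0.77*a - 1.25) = -0.99*a^2 - 0.32*a - 6.02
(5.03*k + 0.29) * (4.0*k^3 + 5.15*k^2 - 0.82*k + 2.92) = 20.12*k^4 + 27.0645*k^3 - 2.6311*k^2 + 14.4498*k + 0.8468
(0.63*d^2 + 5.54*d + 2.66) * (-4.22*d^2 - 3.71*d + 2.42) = -2.6586*d^4 - 25.7161*d^3 - 30.254*d^2 + 3.5382*d + 6.4372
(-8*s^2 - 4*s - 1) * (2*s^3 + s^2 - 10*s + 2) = -16*s^5 - 16*s^4 + 74*s^3 + 23*s^2 + 2*s - 2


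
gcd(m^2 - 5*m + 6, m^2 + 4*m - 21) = m - 3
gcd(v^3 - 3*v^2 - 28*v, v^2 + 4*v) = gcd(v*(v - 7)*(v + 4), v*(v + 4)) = v^2 + 4*v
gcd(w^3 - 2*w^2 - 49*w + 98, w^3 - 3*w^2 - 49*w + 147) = w^2 - 49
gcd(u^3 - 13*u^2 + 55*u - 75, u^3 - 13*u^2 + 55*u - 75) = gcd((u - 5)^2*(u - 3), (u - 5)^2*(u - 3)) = u^3 - 13*u^2 + 55*u - 75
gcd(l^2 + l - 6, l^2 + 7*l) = 1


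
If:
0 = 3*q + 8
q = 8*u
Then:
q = -8/3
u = -1/3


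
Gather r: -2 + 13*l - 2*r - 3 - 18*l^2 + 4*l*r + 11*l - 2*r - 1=-18*l^2 + 24*l + r*(4*l - 4) - 6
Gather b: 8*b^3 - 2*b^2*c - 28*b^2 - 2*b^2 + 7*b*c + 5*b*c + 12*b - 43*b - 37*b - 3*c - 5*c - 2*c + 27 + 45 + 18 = 8*b^3 + b^2*(-2*c - 30) + b*(12*c - 68) - 10*c + 90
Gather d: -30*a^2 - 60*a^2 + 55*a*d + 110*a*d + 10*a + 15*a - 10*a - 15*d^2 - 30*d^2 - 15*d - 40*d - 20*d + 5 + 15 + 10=-90*a^2 + 15*a - 45*d^2 + d*(165*a - 75) + 30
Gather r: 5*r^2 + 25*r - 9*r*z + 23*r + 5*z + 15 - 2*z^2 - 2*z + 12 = 5*r^2 + r*(48 - 9*z) - 2*z^2 + 3*z + 27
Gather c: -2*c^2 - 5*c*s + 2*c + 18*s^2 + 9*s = -2*c^2 + c*(2 - 5*s) + 18*s^2 + 9*s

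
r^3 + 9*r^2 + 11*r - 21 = (r - 1)*(r + 3)*(r + 7)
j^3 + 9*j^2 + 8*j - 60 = (j - 2)*(j + 5)*(j + 6)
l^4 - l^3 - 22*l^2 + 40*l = l*(l - 4)*(l - 2)*(l + 5)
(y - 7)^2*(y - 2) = y^3 - 16*y^2 + 77*y - 98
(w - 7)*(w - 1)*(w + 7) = w^3 - w^2 - 49*w + 49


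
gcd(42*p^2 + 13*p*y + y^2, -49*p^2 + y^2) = 7*p + y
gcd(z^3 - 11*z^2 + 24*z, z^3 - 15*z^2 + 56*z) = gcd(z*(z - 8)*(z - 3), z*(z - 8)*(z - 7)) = z^2 - 8*z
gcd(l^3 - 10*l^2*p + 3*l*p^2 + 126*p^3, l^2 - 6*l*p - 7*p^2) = -l + 7*p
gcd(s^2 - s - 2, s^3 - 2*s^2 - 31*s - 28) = s + 1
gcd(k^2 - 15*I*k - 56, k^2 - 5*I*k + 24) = k - 8*I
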